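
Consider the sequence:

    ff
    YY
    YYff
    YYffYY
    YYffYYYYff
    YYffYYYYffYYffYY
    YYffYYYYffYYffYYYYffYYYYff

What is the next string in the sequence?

This is a Fibonacci-style word recurrence s(k) = s(k−1)·s(k−2): e.g. YY·ff = YYff.
Continuing: YYffYYYYffYYffYYYYffYYYYff · YYffYYYYffYYffYY gives term 8.

YYffYYYYffYYffYYYYffYYYYffYYffYYYYffYYffYY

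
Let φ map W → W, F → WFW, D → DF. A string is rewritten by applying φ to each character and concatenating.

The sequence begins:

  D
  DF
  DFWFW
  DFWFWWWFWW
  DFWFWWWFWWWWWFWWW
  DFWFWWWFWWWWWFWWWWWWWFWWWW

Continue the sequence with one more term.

Rewriting the 26 symbols of DFWFWWWFWWWWWFWWWWWWWFWWWW one by one yields DF WFW W WFW W W W WFW W W W W W WFW W W W W W W W WFW W W W W; concatenated:

DFWFWWWFWWWWWFWWWWWWWFWWWWWWWWWFWWWWW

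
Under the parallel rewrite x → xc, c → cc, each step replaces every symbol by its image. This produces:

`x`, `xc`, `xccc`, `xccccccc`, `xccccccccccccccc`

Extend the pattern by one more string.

xccccccccccccccccccccccccccccccc

Replace each of the 16 characters of xccccccccccccccc in place — xc cc cc cc cc cc cc cc cc cc cc cc cc cc cc cc — and concatenate.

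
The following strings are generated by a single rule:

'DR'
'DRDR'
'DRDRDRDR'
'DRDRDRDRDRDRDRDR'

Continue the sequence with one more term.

Each string is two copies of the previous one concatenated.
So the next term is two copies of DRDRDRDRDRDRDRDR.

DRDRDRDRDRDRDRDRDRDRDRDRDRDRDRDR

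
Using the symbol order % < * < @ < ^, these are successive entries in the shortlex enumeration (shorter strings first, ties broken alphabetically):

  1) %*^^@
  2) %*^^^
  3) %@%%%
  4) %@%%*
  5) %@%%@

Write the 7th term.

Advancing 2 positions from %@%%@ through %@%%@ → %@%%^ reaches term 7.

%@%*%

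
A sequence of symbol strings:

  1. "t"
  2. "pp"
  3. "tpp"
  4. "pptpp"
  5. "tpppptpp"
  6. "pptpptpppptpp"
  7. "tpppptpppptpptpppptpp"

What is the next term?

pptpptpppptpptpppptpppptpptpppptpp

From term 3 onward, concatenate the second-to-last term with the last: t·pp = tpp, pp·tpp = pptpp, …
So term 8 is pptpptpppptpp·tpppptpppptpptpppptpp.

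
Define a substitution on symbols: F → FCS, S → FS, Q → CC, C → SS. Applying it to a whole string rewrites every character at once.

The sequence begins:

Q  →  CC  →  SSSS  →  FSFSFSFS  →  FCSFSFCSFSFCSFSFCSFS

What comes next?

FCSSSFSFCSFSFCSSSFSFCSFSFCSSSFSFCSFSFCSSSFSFCSFS

Applying the rule to each of the 20 symbols of FCSFSFCSFSFCSFSFCSFS gives the pieces FCS SS FS FCS FS FCS SS FS FCS FS FCS SS FS FCS FS FCS SS FS FCS FS, which concatenate to the answer.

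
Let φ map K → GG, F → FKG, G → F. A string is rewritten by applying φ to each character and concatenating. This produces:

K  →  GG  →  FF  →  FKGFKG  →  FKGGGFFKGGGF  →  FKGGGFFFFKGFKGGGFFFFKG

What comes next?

FKGGGFFFFKGFKGFKGFKGGGFFKGGGFFFFKGFKGFKGFKGGGF

Applying the rule to each of the 22 symbols of FKGGGFFFFKGFKGGGFFFFKG gives the pieces FKG GG F F F FKG FKG FKG FKG GG F FKG GG F F F FKG FKG FKG FKG GG F, which concatenate to the answer.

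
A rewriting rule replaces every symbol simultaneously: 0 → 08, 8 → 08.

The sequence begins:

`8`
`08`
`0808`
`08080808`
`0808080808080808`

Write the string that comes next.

08080808080808080808080808080808

Replace each of the 16 characters of 0808080808080808 in place — 08 08 08 08 08 08 08 08 08 08 08 08 08 08 08 08 — and concatenate.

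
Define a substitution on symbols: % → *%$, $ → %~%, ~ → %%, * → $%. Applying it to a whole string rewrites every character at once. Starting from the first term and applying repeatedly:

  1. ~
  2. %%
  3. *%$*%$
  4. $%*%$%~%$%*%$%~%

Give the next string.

φ($%*%$%~%$%*%$%~%) expands symbol-by-symbol to %~% *%$ $% *%$ %~% *%$ %% *%$ %~% *%$ $% *%$ %~% *%$ %% *%$; joining the 16 pieces gives the next term.

%~%*%$$%*%$%~%*%$%%*%$%~%*%$$%*%$%~%*%$%%*%$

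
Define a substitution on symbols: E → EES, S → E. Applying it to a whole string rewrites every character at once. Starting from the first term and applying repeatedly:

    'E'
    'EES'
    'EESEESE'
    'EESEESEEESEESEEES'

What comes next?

EESEESEEESEESEEESEESEESEEESEESEEESEESEESE

φ(EESEESEEESEESEEES) expands symbol-by-symbol to EES EES E EES EES E EES EES EES E EES EES E EES EES EES E; joining the 17 pieces gives the next term.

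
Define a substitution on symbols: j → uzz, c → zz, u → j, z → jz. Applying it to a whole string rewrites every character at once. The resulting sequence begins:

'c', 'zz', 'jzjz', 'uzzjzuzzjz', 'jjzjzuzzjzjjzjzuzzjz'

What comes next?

uzzuzzjzuzzjzjjzjzuzzjzuzzuzzjzuzzjzjjzjzuzzjz

Applying the rule to each of the 20 symbols of jjzjzuzzjzjjzjzuzzjz gives the pieces uzz uzz jz uzz jz j jz jz uzz jz uzz uzz jz uzz jz j jz jz uzz jz, which concatenate to the answer.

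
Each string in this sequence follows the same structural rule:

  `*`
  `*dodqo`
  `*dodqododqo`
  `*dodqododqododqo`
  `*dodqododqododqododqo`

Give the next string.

Every step adds dodqo to the end: s(k+1) = s(k)·dodqo.
So the next term is *dodqododqododqododqo·dodqo.

*dodqododqododqododqododqo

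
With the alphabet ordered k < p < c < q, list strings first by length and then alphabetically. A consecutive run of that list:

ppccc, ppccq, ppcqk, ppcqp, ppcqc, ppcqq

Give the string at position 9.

ppqkc

Continuing the enumeration 3 steps past ppcqq: ppcqq → ppqkk → ppqkp → (answer).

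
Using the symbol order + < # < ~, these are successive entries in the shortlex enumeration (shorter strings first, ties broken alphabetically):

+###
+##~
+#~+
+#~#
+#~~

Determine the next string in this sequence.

Find the rightmost character of +#~~ below ~, bump it to the next letter, and reset everything to its right to +.

+~++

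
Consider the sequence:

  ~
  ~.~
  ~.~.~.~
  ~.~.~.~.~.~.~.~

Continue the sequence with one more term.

s(k+1) = s(k)·.·s(k) — each term doubles the last with '.' between the halves.
Doubling ~.~.~.~.~.~.~.~ with '.' between the halves:

~.~.~.~.~.~.~.~.~.~.~.~.~.~.~.~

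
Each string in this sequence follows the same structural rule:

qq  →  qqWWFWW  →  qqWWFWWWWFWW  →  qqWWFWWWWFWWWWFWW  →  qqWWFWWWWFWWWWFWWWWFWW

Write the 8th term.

qqWWFWWWWFWWWWFWWWWFWWWWFWWWWFWWWWFWW

The strings grow by a fixed suffix WWFWW each time.
From qqWWFWWWWFWWWWFWWWWFWW, 3 further steps: qqWWFWWWWFWWWWFWWWWFWW → qqWWFWWWWFWWWWFWWWWFWWWWFWW → qqWWFWWWWFWWWWFWWWWFWWWWFWWWWFWW → (answer).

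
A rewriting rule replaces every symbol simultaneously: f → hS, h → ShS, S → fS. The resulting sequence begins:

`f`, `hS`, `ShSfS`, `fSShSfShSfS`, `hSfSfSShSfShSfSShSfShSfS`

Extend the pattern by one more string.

ShSfShSfShSfSfSShSfShSfSShSfShSfSfSShSfShSfSShSfShSfS

Replace each of the 24 characters of hSfSfSShSfShSfSShSfShSfS in place — ShS fS hS fS hS fS fS ShS fS hS fS ShS fS hS fS fS ShS fS hS fS ShS fS hS fS — and concatenate.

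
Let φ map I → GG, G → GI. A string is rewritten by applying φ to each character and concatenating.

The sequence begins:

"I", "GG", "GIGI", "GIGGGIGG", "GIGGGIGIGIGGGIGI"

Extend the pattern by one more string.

GIGGGIGIGIGGGIGGGIGGGIGIGIGGGIGG

φ(GIGGGIGIGIGGGIGI) expands symbol-by-symbol to GI GG GI GI GI GG GI GG GI GG GI GI GI GG GI GG; joining the 16 pieces gives the next term.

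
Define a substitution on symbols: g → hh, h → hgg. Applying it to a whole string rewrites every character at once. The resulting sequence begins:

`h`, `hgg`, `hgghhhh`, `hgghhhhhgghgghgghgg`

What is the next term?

Replace each of the 19 characters of hgghhhhhgghgghgghgg in place — hgg hh hh hgg hgg hgg hgg hgg hh hh hgg hh hh hgg hh hh hgg hh hh — and concatenate.

hgghhhhhgghgghgghgghgghhhhhgghhhhhgghhhhhgghhhh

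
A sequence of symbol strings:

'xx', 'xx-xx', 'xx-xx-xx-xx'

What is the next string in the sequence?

Every step duplicates the string with '-' between the halves.
So the next term is two copies of xx-xx-xx-xx with '-' between the halves.

xx-xx-xx-xx-xx-xx-xx-xx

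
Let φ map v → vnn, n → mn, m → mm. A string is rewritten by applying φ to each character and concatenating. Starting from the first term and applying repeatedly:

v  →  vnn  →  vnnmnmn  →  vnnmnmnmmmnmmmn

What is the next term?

vnnmnmnmmmnmmmnmmmmmmmnmmmmmmmn

Applying the rule to each of the 15 symbols of vnnmnmnmmmnmmmn gives the pieces vnn mn mn mm mn mm mn mm mm mm mn mm mm mm mn, which concatenate to the answer.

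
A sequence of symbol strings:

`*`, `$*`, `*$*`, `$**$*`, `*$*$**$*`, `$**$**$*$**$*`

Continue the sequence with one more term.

This is a Fibonacci-style word recurrence s(k) = s(k−2)·s(k−1): e.g. *·$* = *$*.
Continuing: *$*$**$* · $**$**$*$**$* gives term 7.

*$*$**$*$**$**$*$**$*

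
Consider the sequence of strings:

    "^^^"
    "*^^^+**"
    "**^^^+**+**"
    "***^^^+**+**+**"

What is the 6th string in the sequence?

*****^^^+**+**+**+**+**

Every step adds * to the front and +** to the end of the previous string.
From ***^^^+**+**+**, 2 further steps: ***^^^+**+**+** → ****^^^+**+**+**+** → (answer).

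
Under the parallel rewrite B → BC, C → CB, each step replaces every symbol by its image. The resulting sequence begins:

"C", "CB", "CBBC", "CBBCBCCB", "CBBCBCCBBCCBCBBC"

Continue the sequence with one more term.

CBBCBCCBBCCBCBBCBCCBCBBCCBBCBCCB

Applying the rule to each of the 16 symbols of CBBCBCCBBCCBCBBC gives the pieces CB BC BC CB BC CB CB BC BC CB CB BC CB BC BC CB, which concatenate to the answer.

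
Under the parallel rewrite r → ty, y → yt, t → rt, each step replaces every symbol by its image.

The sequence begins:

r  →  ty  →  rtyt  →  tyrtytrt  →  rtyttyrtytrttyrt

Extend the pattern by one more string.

Replace each of the 16 characters of rtyttyrtytrttyrt in place — ty rt yt rt rt yt ty rt yt rt ty rt rt yt ty rt — and concatenate.

tyrtytrtrtyttyrtytrttyrtrtyttyrt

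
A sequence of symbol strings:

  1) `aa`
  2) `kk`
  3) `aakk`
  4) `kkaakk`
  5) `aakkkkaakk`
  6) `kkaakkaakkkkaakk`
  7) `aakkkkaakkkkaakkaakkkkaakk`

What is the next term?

This is a Fibonacci-style word recurrence s(k) = s(k−2)·s(k−1): e.g. aa·kk = aakk.
So term 8 is kkaakkaakkkkaakk·aakkkkaakkkkaakkaakkkkaakk.

kkaakkaakkkkaakkaakkkkaakkkkaakkaakkkkaakk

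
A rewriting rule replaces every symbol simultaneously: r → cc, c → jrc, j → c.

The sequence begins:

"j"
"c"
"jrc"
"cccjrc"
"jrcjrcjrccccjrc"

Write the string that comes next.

cccjrccccjrccccjrcjrcjrcjrccccjrc

Applying the rule to each of the 15 symbols of jrcjrcjrccccjrc gives the pieces c cc jrc c cc jrc c cc jrc jrc jrc jrc c cc jrc, which concatenate to the answer.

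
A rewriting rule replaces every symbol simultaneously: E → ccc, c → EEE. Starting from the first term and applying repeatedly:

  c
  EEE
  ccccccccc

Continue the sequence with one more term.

EEEEEEEEEEEEEEEEEEEEEEEEEEE

Expanding ccccccccc: c→EEE, c→EEE, c→EEE, c→EEE, c→EEE, c→EEE, c→EEE, c→EEE, c→EEE. Concatenated: EEE EEE EEE EEE EEE EEE EEE EEE EEE.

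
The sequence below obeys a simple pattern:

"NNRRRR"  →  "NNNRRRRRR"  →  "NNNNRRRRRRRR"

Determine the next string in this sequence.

NNNNNRRRRRRRRRR

Term n consists of n N's, followed by 2n R's, where the shown terms are n = 2, 3, 4.
For the next term, n = 5, so the run lengths are 5, 10.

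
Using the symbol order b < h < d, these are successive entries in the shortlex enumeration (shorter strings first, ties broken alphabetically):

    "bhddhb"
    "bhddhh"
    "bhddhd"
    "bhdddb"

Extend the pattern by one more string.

The successor of bhdddb increments the rightmost position that isn't already d and resets every position after it to b.

bhdddh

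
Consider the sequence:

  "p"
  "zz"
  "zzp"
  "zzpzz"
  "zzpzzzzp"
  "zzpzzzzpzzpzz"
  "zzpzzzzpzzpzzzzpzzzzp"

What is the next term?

zzpzzzzpzzpzzzzpzzzzpzzpzzzzpzzpzz

This is a Fibonacci-style word recurrence s(k) = s(k−1)·s(k−2): e.g. zz·p = zzp.
The next term joins zzpzzzzpzzpzzzzpzzzzp and zzpzzzzpzzpzz.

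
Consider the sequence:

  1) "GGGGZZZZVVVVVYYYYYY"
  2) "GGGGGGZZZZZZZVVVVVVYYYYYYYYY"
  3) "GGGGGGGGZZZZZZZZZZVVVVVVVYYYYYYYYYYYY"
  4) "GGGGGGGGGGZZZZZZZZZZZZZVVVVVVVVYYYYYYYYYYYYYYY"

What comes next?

GGGGGGGGGGGGZZZZZZZZZZZZZZZZVVVVVVVVVYYYYYYYYYYYYYYYYYY

The n-th term is 2n G's then 3n-2 Z's then n+3 V's then 3n Y's, where the shown terms are n = 2, 3, 4, 5.
For the next term, n = 6, so the run lengths are 12, 16, 9, 18.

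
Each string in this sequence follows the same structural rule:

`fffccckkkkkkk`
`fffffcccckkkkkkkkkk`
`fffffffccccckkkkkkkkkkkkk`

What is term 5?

fffffffffffccccccckkkkkkkkkkkkkkkkkkk

Term n consists of 2n-1 f's, followed by n+1 c's, followed by 3n+1 k's, where the shown terms are n = 2, 3, 4.
For term 5, n = 6, so the run lengths are 11, 7, 19.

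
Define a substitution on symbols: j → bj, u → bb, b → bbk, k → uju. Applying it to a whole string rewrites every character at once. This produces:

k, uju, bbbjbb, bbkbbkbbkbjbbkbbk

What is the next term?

bbkbbkujubbkbbkujubbkbbkujubbkbjbbkbbkujubbkbbkuju

Replace each of the 17 characters of bbkbbkbbkbjbbkbbk in place — bbk bbk uju bbk bbk uju bbk bbk uju bbk bj bbk bbk uju bbk bbk uju — and concatenate.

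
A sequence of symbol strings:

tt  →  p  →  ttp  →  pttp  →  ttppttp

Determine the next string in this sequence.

pttpttppttp

This is a Fibonacci-style word recurrence s(k) = s(k−2)·s(k−1): e.g. tt·p = ttp.
So term 6 is pttp·ttppttp.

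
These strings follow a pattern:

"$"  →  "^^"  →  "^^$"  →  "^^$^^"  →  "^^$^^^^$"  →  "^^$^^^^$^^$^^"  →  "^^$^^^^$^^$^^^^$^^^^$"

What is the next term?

^^$^^^^$^^$^^^^$^^^^$^^$^^^^$^^$^^

From term 3 onward, concatenate the last term with the second-to-last: ^^·$ = ^^$, ^^$·^^ = ^^$^^, …
Continuing: ^^$^^^^$^^$^^^^$^^^^$ · ^^$^^^^$^^$^^ gives term 8.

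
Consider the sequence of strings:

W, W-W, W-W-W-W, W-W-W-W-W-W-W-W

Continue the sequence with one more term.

Every step duplicates the string with '-' between the halves.
Doubling W-W-W-W-W-W-W-W with '-' between the halves:

W-W-W-W-W-W-W-W-W-W-W-W-W-W-W-W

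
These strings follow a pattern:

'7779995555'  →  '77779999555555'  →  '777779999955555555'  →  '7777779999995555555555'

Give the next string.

The n-th term is n+1 7's then n+1 9's then 2n 5's, where the shown terms are n = 2, 3, 4, 5.
For the next term, n = 6, so the run lengths are 7, 7, 12.

77777779999999555555555555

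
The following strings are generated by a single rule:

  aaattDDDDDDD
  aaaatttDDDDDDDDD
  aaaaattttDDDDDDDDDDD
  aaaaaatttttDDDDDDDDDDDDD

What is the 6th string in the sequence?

aaaaaaaatttttttDDDDDDDDDDDDDDDDD

Reading off run lengths: a runs 3, 4, 5, 6; t runs 2, 3, 4, 5; D runs 7, 9, 11, 13 — each is linear in n, where the shown terms are n = 3, 4, 5, 6.
At n = 8 the blocks have lengths 8, 7, 17.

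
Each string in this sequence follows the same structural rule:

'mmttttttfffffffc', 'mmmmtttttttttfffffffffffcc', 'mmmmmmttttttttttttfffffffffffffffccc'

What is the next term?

The n-th term is 2n-2 m's then 3n t's then 4n-1 f's then n-1 c's, where the shown terms are n = 2, 3, 4.
At n = 5 the blocks have lengths 8, 15, 19, 4.

mmmmmmmmtttttttttttttttfffffffffffffffffffcccc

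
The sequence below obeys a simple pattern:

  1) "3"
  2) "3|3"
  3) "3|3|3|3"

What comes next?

Every step duplicates the string with '|' between the halves.
So the next term is two copies of 3|3|3|3 with '|' between the halves.

3|3|3|3|3|3|3|3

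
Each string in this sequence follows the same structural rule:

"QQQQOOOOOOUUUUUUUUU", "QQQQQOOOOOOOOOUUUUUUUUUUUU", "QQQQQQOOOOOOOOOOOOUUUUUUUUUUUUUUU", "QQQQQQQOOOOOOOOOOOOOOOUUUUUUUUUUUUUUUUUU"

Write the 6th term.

QQQQQQQQQOOOOOOOOOOOOOOOOOOOOOUUUUUUUUUUUUUUUUUUUUUUUU

Each string has the form Q^{n+2} O^{3n} U^{3n+3}, where the shown terms are n = 2, 3, 4, 5.
Setting n = 7 gives 9, 21, 24 characters in each block.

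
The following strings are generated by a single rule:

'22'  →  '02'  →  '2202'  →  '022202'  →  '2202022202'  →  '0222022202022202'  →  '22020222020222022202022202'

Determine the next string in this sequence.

This is a Fibonacci-style word recurrence s(k) = s(k−2)·s(k−1): e.g. 22·02 = 2202.
So term 8 is 0222022202022202·22020222020222022202022202.

022202220202220222020222020222022202022202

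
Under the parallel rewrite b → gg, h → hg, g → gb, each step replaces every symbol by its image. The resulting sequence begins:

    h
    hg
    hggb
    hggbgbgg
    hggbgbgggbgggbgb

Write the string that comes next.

Applying the rule to each of the 16 symbols of hggbgbgggbgggbgb gives the pieces hg gb gb gg gb gg gb gb gb gg gb gb gb gg gb gg, which concatenate to the answer.

hggbgbgggbgggbgbgbgggbgbgbgggbgg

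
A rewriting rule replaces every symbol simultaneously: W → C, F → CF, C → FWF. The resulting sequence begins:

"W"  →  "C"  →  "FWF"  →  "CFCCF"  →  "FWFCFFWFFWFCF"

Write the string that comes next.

Rewriting the 13 symbols of FWFCFFWFFWFCF one by one yields CF C CF FWF CF CF C CF CF C CF FWF CF; concatenated:

CFCCFFWFCFCFCCFCFCCFFWFCF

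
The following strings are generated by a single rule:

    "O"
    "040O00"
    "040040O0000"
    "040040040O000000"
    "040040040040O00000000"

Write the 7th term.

040040040040040040O000000000000

Each term wraps the previous one in 040 on the left and 00 on the right.
From 040040040040O00000000, 2 further steps: 040040040040O00000000 → 040040040040040O0000000000 → (answer).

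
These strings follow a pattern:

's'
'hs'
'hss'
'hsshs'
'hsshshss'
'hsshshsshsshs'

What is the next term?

From term 3 onward, concatenate the last term with the second-to-last: hs·s = hss, hss·hs = hsshs, …
Continuing: hsshshsshsshs · hsshshss gives term 7.

hsshshsshsshshsshshss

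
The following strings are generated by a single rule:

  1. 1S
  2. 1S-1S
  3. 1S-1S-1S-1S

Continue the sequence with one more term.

Every step duplicates the string with '-' between the halves.
One more doubling of 1S-1S-1S-1S gives the answer.

1S-1S-1S-1S-1S-1S-1S-1S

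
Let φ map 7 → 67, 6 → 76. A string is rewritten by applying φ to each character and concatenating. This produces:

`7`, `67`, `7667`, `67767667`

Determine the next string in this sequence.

7667677667767667

Rewriting each symbol of 67767667: 6→76, 7→67, 7→67, 6→76, 7→67, 6→76, 6→76, 7→67, which concatenates to 76 67 67 76 67 76 76 67.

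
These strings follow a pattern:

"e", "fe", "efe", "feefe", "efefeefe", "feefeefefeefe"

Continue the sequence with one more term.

Each term (from the third on) is the two preceding terms concatenated in order: term 3 = e·fe = efe.
The next term joins efefeefe and feefeefefeefe.

efefeefefeefeefefeefe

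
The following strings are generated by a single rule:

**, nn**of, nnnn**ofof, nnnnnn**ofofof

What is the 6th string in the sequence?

nnnnnnnnnn**ofofofofof

Every step adds nn to the front and of to the end of the previous string.
From nnnnnn**ofofof, 2 further steps: nnnnnn**ofofof → nnnnnnnn**ofofofof → (answer).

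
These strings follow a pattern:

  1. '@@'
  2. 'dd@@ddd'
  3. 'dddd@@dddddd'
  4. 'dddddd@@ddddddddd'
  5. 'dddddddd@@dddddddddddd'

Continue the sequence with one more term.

dddddddddd@@ddddddddddddddd

Each term wraps the previous one in dd on the left and ddd on the right.
So the next term is dd·dddddddd@@dddddddddddd·ddd.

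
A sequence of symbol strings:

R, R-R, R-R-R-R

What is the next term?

Each string is two copies of the previous one joined by '-'.
Doubling R-R-R-R with '-' between the halves:

R-R-R-R-R-R-R-R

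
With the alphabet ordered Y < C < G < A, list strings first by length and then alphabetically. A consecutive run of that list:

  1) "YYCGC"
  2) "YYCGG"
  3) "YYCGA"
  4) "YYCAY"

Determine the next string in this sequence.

Treat YYCAY as a base-4 numeral over the given alphabet and add one, carrying through any trailing A's.

YYCAC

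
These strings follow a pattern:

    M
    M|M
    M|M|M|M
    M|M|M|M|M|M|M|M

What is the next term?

Each string is two copies of the previous one joined by '|'.
So the next term is two copies of M|M|M|M|M|M|M|M with '|' between the halves.

M|M|M|M|M|M|M|M|M|M|M|M|M|M|M|M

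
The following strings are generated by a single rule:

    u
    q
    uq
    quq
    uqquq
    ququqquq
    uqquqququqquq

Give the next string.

Each term (from the third on) is the two preceding terms concatenated in order: term 3 = u·q = uq.
So term 8 is ququqquq·uqquqququqquq.

ququqququqquqququqquq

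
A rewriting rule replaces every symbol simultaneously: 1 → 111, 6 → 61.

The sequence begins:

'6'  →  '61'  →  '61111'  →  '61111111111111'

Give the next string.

61111111111111111111111111111111111111111

φ(61111111111111) expands symbol-by-symbol to 61 111 111 111 111 111 111 111 111 111 111 111 111 111; joining the 14 pieces gives the next term.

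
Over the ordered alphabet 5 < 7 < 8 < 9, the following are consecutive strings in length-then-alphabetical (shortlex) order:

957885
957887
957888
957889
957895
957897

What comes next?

The successor of 957897 increments the rightmost position that isn't already 9 and resets every position after it to 5.

957898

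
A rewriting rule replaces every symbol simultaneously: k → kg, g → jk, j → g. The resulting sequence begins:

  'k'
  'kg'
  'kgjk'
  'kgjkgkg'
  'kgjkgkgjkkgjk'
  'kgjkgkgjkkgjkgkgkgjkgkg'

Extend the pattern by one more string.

Replace each of the 23 characters of kgjkgkgjkkgjkgkgkgjkgkg in place — kg jk g kg jk kg jk g kg kg jk g kg jk kg jk kg jk g kg jk kg jk — and concatenate.

kgjkgkgjkkgjkgkgkgjkgkgjkkgjkkgjkgkgjkkgjk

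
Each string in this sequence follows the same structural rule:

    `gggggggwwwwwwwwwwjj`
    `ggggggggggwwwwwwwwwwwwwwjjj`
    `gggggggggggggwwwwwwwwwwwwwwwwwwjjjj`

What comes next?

ggggggggggggggggwwwwwwwwwwwwwwwwwwwwwwjjjjj

Each string has the form g^{3n+1} w^{4n+2} j^{n}, where the shown terms are n = 2, 3, 4.
Setting n = 5 gives 16, 22, 5 characters in each block.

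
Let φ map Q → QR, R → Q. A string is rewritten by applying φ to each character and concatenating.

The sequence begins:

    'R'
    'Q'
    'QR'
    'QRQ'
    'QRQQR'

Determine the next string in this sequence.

QRQQRQRQ

Expanding QRQQR: Q→QR, R→Q, Q→QR, Q→QR, R→Q. Concatenated: QR Q QR QR Q.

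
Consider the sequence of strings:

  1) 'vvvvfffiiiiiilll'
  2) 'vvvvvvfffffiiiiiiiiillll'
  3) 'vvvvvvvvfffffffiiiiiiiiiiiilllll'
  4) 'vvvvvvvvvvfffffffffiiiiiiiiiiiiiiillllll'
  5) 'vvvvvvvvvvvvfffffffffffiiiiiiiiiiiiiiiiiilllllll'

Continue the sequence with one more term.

vvvvvvvvvvvvvvfffffffffffffiiiiiiiiiiiiiiiiiiiiillllllll

The n-th term is 2n v's then 2n-1 f's then 3n i's then n+1 l's, where the shown terms are n = 2, 3, 4, 5, 6.
At n = 7 the blocks have lengths 14, 13, 21, 8.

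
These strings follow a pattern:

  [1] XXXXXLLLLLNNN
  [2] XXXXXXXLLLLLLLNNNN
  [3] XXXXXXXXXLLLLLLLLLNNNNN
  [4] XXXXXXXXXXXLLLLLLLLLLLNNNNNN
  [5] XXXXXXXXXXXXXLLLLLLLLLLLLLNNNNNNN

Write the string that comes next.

XXXXXXXXXXXXXXXLLLLLLLLLLLLLLLNNNNNNNN

The n-th term is 2n-1 X's then 2n-1 L's then n N's, where the shown terms are n = 3, 4, 5, 6, 7.
For the next term, n = 8, so the run lengths are 15, 15, 8.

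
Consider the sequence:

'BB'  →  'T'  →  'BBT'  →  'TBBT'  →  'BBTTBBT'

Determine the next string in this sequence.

This is a Fibonacci-style word recurrence s(k) = s(k−2)·s(k−1): e.g. BB·T = BBT.
Continuing: TBBT · BBTTBBT gives term 6.

TBBTBBTTBBT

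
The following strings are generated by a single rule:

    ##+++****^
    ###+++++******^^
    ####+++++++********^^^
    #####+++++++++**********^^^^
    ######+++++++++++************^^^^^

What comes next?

#######+++++++++++++**************^^^^^^

Term n consists of n #'s, followed by 2n-1 +'s, followed by 2n *'s, followed by n-1 ^'s, where the shown terms are n = 2, 3, 4, 5, 6.
Setting n = 7 gives 7, 13, 14, 6 characters in each block.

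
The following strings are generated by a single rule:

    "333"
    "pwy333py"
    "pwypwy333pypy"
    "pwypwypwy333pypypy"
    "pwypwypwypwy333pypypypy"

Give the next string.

s(k+1) = pwy·s(k)·py, so each term gains pwy as a prefix and py as a suffix.
One more step from pwypwypwypwy333pypypypy gives the answer.

pwypwypwypwypwy333pypypypypy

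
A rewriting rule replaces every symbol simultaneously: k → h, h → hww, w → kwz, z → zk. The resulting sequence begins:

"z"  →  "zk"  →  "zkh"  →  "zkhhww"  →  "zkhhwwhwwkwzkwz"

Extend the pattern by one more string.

zkhhwwhwwkwzkwzhwwkwzkwzhkwzzkhkwzzk

φ(zkhhwwhwwkwzkwz) expands symbol-by-symbol to zk h hww hww kwz kwz hww kwz kwz h kwz zk h kwz zk; joining the 15 pieces gives the next term.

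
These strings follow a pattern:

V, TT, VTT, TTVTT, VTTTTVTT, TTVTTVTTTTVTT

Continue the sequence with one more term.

Each term (from the third on) is the two preceding terms concatenated in order: term 3 = V·TT = VTT.
Continuing: VTTTTVTT · TTVTTVTTTTVTT gives term 7.

VTTTTVTTTTVTTVTTTTVTT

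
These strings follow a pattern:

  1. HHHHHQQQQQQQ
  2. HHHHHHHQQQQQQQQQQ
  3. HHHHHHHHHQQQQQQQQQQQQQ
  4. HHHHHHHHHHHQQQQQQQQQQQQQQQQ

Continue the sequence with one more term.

HHHHHHHHHHHHHQQQQQQQQQQQQQQQQQQQ

The n-th term is 2n+1 H's then 3n+1 Q's, where the shown terms are n = 2, 3, 4, 5.
Setting n = 6 gives 13, 19 characters in each block.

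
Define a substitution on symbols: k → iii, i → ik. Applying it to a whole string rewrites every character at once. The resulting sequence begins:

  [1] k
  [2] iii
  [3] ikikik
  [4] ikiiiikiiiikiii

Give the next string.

ikiiiikikikikiiiikikikikiiiikikik

φ(ikiiiikiiiikiii) expands symbol-by-symbol to ik iii ik ik ik ik iii ik ik ik ik iii ik ik ik; joining the 15 pieces gives the next term.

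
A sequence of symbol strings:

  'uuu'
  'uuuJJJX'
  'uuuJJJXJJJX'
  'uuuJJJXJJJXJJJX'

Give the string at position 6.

The strings grow by a fixed suffix JJJX each time.
From uuuJJJXJJJXJJJX, 2 further steps: uuuJJJXJJJXJJJX → uuuJJJXJJJXJJJXJJJX → (answer).

uuuJJJXJJJXJJJXJJJXJJJX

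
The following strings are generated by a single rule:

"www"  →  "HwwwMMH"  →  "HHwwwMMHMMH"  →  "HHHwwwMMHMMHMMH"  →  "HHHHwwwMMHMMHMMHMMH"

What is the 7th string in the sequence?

HHHHHHwwwMMHMMHMMHMMHMMHMMH

s(k+1) = H·s(k)·MMH, so each term gains H as a prefix and MMH as a suffix.
From HHHHwwwMMHMMHMMHMMH, 2 further steps: HHHHwwwMMHMMHMMHMMH → HHHHHwwwMMHMMHMMHMMHMMH → (answer).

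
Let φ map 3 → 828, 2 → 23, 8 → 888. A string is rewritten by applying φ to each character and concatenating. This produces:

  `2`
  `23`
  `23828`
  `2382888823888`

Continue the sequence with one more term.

Applying the rule to each of the 13 symbols of 2382888823888 gives the pieces 23 828 888 23 888 888 888 888 23 828 888 888 888, which concatenate to the answer.

238288882388888888888823828888888888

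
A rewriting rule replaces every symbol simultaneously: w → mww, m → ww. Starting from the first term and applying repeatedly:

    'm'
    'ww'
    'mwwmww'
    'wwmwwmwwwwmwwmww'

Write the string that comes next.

Rewriting the 16 symbols of wwmwwmwwwwmwwmww one by one yields mww mww ww mww mww ww mww mww mww mww ww mww mww ww mww mww; concatenated:

mwwmwwwwmwwmwwwwmwwmwwmwwmwwwwmwwmwwwwmwwmww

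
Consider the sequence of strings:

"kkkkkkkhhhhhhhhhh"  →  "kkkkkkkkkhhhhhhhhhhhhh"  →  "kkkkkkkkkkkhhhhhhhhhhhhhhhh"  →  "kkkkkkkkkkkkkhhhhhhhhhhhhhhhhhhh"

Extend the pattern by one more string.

Each string has the form k^{2n+1} h^{3n+1}, where the shown terms are n = 3, 4, 5, 6.
Setting n = 7 gives 15, 22 characters in each block.

kkkkkkkkkkkkkkkhhhhhhhhhhhhhhhhhhhhhh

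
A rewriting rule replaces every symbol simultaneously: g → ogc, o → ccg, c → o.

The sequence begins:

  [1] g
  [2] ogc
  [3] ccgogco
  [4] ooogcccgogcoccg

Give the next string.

Applying the rule to each of the 15 symbols of ooogcccgogcoccg gives the pieces ccg ccg ccg ogc o o o ogc ccg ogc o ccg o o ogc, which concatenate to the answer.

ccgccgccgogcoooogcccgogcoccgooogc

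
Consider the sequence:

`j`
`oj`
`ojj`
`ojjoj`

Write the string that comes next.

ojjojojj

This is a Fibonacci-style word recurrence s(k) = s(k−1)·s(k−2): e.g. oj·j = ojj.
The next term joins ojjoj and ojj.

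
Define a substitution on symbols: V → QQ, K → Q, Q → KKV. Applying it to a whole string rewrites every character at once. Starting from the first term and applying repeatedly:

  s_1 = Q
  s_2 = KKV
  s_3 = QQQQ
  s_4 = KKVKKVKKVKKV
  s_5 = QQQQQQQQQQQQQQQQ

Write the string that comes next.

KKVKKVKKVKKVKKVKKVKKVKKVKKVKKVKKVKKVKKVKKVKKVKKV

Replace each of the 16 characters of QQQQQQQQQQQQQQQQ in place — KKV KKV KKV KKV KKV KKV KKV KKV KKV KKV KKV KKV KKV KKV KKV KKV — and concatenate.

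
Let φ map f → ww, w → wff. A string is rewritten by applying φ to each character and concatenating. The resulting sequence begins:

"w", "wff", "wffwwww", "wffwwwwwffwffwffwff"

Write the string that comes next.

φ(wffwwwwwffwffwffwff) expands symbol-by-symbol to wff ww ww wff wff wff wff wff ww ww wff ww ww wff ww ww wff ww ww; joining the 19 pieces gives the next term.

wffwwwwwffwffwffwffwffwwwwwffwwwwwffwwwwwffwwww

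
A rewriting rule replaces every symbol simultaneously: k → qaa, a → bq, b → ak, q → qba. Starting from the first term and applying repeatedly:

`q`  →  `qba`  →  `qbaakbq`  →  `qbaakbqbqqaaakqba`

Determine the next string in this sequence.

qbaakbqbqqaaakqbaakqbaqbabqbqbqqaaqbaakbq

Applying the rule to each of the 17 symbols of qbaakbqbqqaaakqba gives the pieces qba ak bq bq qaa ak qba ak qba qba bq bq bq qaa qba ak bq, which concatenate to the answer.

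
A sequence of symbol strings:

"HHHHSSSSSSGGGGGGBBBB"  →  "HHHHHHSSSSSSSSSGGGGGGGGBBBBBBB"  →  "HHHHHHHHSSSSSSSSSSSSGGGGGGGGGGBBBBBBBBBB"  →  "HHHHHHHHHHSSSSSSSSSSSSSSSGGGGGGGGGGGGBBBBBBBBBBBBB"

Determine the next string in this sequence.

Reading off run lengths: H runs 4, 6, 8, 10; S runs 6, 9, 12, 15; G runs 6, 8, 10, 12; B runs 4, 7, 10, 13 — each is linear in n, where the shown terms are n = 2, 3, 4, 5.
At n = 6 the blocks have lengths 12, 18, 14, 16.

HHHHHHHHHHHHSSSSSSSSSSSSSSSSSSGGGGGGGGGGGGGGBBBBBBBBBBBBBBBB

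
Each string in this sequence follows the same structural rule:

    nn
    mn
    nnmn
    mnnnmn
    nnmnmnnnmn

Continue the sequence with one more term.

mnnnmnnnmnmnnnmn

From term 3 onward, concatenate the second-to-last term with the last: nn·mn = nnmn, mn·nnmn = mnnnmn, …
Continuing: mnnnmn · nnmnmnnnmn gives term 6.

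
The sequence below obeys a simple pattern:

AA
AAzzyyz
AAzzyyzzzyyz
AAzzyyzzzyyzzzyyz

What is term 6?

Each term is the previous one with zzyyz appended.
From AAzzyyzzzyyzzzyyz, 2 further steps: AAzzyyzzzyyzzzyyz → AAzzyyzzzyyzzzyyzzzyyz → (answer).

AAzzyyzzzyyzzzyyzzzyyzzzyyz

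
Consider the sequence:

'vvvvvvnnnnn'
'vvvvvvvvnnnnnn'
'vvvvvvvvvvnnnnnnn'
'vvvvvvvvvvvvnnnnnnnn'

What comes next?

Term n consists of 2n v's, followed by n+2 n's, where the shown terms are n = 3, 4, 5, 6.
Setting n = 7 gives 14, 9 characters in each block.

vvvvvvvvvvvvvvnnnnnnnnn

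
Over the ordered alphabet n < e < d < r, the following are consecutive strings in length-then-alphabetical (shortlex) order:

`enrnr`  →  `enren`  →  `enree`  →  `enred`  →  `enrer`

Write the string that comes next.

Find the rightmost character of enrer below r, bump it to the next letter, and reset everything to its right to n.

enrdn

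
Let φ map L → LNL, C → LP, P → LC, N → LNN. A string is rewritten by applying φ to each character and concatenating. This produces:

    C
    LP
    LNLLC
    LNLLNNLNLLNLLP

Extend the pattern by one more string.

Rewriting the 14 symbols of LNLLNNLNLLNLLP one by one yields LNL LNN LNL LNL LNN LNN LNL LNN LNL LNL LNN LNL LNL LC; concatenated:

LNLLNNLNLLNLLNNLNNLNLLNNLNLLNLLNNLNLLNLLC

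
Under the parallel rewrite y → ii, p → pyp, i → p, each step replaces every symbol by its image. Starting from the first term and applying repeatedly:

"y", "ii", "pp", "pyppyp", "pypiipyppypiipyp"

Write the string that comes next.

pypiipyppppypiipyppypiipyppppypiipyp

Applying the rule to each of the 16 symbols of pypiipyppypiipyp gives the pieces pyp ii pyp p p pyp ii pyp pyp ii pyp p p pyp ii pyp, which concatenate to the answer.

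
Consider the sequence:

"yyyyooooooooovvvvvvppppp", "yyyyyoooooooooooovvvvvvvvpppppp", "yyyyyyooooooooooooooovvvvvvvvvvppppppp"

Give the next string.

yyyyyyyoooooooooooooooooovvvvvvvvvvvvpppppppp

Reading off run lengths: y runs 4, 5, 6; o runs 9, 12, 15; v runs 6, 8, 10; p runs 5, 6, 7 — each is linear in n, where the shown terms are n = 3, 4, 5.
At n = 6 the blocks have lengths 7, 18, 12, 8.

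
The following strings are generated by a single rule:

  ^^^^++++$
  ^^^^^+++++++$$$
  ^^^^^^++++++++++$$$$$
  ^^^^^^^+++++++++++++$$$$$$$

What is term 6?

^^^^^^^^^+++++++++++++++++++$$$$$$$$$$$

Each string has the form ^^{n+3} +^{3n+1} $^{2n-1} (n = 1, 2, …).
At n = 6 the blocks have lengths 9, 19, 11.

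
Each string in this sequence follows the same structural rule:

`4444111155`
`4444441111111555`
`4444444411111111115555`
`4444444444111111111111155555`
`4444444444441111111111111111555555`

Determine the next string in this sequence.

4444444444444411111111111111111115555555

Term n consists of 2n+2 4's, followed by 3n+1 1's, followed by n+1 5's (n = 1, 2, …).
For the next term, n = 6, so the run lengths are 14, 19, 7.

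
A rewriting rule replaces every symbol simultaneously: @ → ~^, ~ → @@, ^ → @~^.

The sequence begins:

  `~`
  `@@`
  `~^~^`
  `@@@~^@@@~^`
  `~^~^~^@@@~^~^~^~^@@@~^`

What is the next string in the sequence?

@@@~^@@@~^@@@~^~^~^~^@@@~^@@@~^@@@~^@@@~^~^~^~^@@@~^

φ(~^~^~^@@@~^~^~^~^@@@~^) expands symbol-by-symbol to @@ @~^ @@ @~^ @@ @~^ ~^ ~^ ~^ @@ @~^ @@ @~^ @@ @~^ @@ @~^ ~^ ~^ ~^ @@ @~^; joining the 22 pieces gives the next term.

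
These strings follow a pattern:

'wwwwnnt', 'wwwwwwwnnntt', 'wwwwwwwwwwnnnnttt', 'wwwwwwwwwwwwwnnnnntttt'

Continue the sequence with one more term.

Each string has the form w^{3n+1} n^{n+1} t^{n} (n = 1, 2, …).
Setting n = 5 gives 16, 6, 5 characters in each block.

wwwwwwwwwwwwwwwwnnnnnnttttt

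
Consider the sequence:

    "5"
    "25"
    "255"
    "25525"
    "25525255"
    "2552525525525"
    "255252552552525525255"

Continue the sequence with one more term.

2552525525525255252552552525525525

This is a Fibonacci-style word recurrence s(k) = s(k−1)·s(k−2): e.g. 25·5 = 255.
The next term joins 255252552552525525255 and 2552525525525.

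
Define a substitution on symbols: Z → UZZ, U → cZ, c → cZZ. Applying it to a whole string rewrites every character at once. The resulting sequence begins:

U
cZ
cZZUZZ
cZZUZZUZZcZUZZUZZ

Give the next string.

cZZUZZUZZcZUZZUZZcZUZZUZZcZZUZZcZUZZUZZcZUZZUZZ

Applying the rule to each of the 17 symbols of cZZUZZUZZcZUZZUZZ gives the pieces cZZ UZZ UZZ cZ UZZ UZZ cZ UZZ UZZ cZZ UZZ cZ UZZ UZZ cZ UZZ UZZ, which concatenate to the answer.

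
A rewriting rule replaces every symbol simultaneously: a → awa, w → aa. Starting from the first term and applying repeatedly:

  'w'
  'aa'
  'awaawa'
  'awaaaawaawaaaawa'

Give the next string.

Rewriting the 16 symbols of awaaaawaawaaaawa one by one yields awa aa awa awa awa awa aa awa awa aa awa awa awa awa aa awa; concatenated:

awaaaawaawaawaawaaaawaawaaaawaawaawaawaaaawa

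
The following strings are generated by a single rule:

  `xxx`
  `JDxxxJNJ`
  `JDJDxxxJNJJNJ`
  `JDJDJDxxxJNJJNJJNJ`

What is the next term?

JDJDJDJDxxxJNJJNJJNJJNJ

s(k+1) = JD·s(k)·JNJ, so each term gains JD as a prefix and JNJ as a suffix.
So the next term is JD·JDJDJDxxxJNJJNJJNJ·JNJ.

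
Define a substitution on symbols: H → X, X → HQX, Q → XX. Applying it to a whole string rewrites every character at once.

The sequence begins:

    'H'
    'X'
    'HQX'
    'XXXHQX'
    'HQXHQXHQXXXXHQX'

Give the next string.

Applying the rule to each of the 15 symbols of HQXHQXHQXXXXHQX gives the pieces X XX HQX X XX HQX X XX HQX HQX HQX HQX X XX HQX, which concatenate to the answer.

XXXHQXXXXHQXXXXHQXHQXHQXHQXXXXHQX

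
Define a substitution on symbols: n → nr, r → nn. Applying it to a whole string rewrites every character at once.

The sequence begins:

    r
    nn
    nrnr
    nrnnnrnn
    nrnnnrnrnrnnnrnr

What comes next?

Applying the rule to each of the 16 symbols of nrnnnrnrnrnnnrnr gives the pieces nr nn nr nr nr nn nr nn nr nn nr nr nr nn nr nn, which concatenate to the answer.

nrnnnrnrnrnnnrnnnrnnnrnrnrnnnrnn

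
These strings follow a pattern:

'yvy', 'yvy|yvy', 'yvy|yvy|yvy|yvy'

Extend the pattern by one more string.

Every step duplicates the string with '|' between the halves.
So the next term is two copies of yvy|yvy|yvy|yvy with '|' between the halves.

yvy|yvy|yvy|yvy|yvy|yvy|yvy|yvy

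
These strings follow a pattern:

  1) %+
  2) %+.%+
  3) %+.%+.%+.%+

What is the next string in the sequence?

Every step duplicates the string with '.' between the halves.
One more doubling of %+.%+.%+.%+ gives the answer.

%+.%+.%+.%+.%+.%+.%+.%+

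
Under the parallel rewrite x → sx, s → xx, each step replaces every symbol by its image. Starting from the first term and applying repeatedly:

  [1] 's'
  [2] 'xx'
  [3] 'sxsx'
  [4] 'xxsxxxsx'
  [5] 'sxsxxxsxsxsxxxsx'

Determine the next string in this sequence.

xxsxxxsxsxsxxxsxxxsxxxsxsxsxxxsx

φ(sxsxxxsxsxsxxxsx) expands symbol-by-symbol to xx sx xx sx sx sx xx sx xx sx xx sx sx sx xx sx; joining the 16 pieces gives the next term.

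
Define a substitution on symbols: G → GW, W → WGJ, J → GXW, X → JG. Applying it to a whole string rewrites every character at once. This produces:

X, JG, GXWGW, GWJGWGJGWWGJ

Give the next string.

Apply φ to GWJGWGJGWWGJ symbol by symbol: G→GW, W→WGJ, J→GXW, G→GW, W→WGJ, G→GW, J→GXW, G→GW, W→WGJ, W→WGJ, G→GW, J→GXW; joined: GW WGJ GXW GW WGJ GW GXW GW WGJ WGJ GW GXW.

GWWGJGXWGWWGJGWGXWGWWGJWGJGWGXW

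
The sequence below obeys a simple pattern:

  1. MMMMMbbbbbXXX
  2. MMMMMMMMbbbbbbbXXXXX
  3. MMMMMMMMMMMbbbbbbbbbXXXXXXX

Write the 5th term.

Reading off run lengths: M runs 5, 8, 11; b runs 5, 7, 9; X runs 3, 5, 7 — each is linear in n, where the shown terms are n = 2, 3, 4.
Setting n = 6 gives 17, 13, 11 characters in each block.

MMMMMMMMMMMMMMMMMbbbbbbbbbbbbbXXXXXXXXXXX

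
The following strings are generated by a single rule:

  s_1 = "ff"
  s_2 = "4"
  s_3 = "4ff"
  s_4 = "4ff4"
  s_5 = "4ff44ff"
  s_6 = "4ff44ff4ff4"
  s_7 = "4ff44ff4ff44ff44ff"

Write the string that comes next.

4ff44ff4ff44ff44ff4ff44ff4ff4

This is a Fibonacci-style word recurrence s(k) = s(k−1)·s(k−2): e.g. 4·ff = 4ff.
So term 8 is 4ff44ff4ff44ff44ff·4ff44ff4ff4.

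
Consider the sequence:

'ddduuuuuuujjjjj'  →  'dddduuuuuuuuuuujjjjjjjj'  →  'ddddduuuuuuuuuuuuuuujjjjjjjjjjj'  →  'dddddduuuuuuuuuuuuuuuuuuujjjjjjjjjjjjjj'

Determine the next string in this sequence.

Term n consists of n+1 d's, followed by 4n-1 u's, followed by 3n-1 j's, where the shown terms are n = 2, 3, 4, 5.
At n = 6 the blocks have lengths 7, 23, 17.

ddddddduuuuuuuuuuuuuuuuuuuuuuujjjjjjjjjjjjjjjjj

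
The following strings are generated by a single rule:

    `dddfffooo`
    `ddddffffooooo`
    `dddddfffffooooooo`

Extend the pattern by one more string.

ddddddffffffooooooooo

Each string has the form d^{n+2} f^{n+2} o^{2n+1} (n = 1, 2, …).
Setting n = 4 gives 6, 6, 9 characters in each block.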